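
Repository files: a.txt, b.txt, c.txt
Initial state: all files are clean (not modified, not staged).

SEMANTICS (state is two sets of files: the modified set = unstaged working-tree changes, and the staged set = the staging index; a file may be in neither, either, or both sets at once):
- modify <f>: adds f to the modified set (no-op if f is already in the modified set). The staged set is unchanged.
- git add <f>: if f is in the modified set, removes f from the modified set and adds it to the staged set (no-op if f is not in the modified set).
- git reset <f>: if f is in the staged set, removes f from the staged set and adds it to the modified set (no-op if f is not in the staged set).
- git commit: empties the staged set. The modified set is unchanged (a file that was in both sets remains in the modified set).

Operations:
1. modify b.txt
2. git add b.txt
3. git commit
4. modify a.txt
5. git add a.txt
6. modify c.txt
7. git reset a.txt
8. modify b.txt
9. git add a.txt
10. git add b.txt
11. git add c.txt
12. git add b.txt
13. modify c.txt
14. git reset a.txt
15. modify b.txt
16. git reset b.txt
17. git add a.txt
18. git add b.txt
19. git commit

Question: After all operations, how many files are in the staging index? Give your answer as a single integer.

Answer: 0

Derivation:
After op 1 (modify b.txt): modified={b.txt} staged={none}
After op 2 (git add b.txt): modified={none} staged={b.txt}
After op 3 (git commit): modified={none} staged={none}
After op 4 (modify a.txt): modified={a.txt} staged={none}
After op 5 (git add a.txt): modified={none} staged={a.txt}
After op 6 (modify c.txt): modified={c.txt} staged={a.txt}
After op 7 (git reset a.txt): modified={a.txt, c.txt} staged={none}
After op 8 (modify b.txt): modified={a.txt, b.txt, c.txt} staged={none}
After op 9 (git add a.txt): modified={b.txt, c.txt} staged={a.txt}
After op 10 (git add b.txt): modified={c.txt} staged={a.txt, b.txt}
After op 11 (git add c.txt): modified={none} staged={a.txt, b.txt, c.txt}
After op 12 (git add b.txt): modified={none} staged={a.txt, b.txt, c.txt}
After op 13 (modify c.txt): modified={c.txt} staged={a.txt, b.txt, c.txt}
After op 14 (git reset a.txt): modified={a.txt, c.txt} staged={b.txt, c.txt}
After op 15 (modify b.txt): modified={a.txt, b.txt, c.txt} staged={b.txt, c.txt}
After op 16 (git reset b.txt): modified={a.txt, b.txt, c.txt} staged={c.txt}
After op 17 (git add a.txt): modified={b.txt, c.txt} staged={a.txt, c.txt}
After op 18 (git add b.txt): modified={c.txt} staged={a.txt, b.txt, c.txt}
After op 19 (git commit): modified={c.txt} staged={none}
Final staged set: {none} -> count=0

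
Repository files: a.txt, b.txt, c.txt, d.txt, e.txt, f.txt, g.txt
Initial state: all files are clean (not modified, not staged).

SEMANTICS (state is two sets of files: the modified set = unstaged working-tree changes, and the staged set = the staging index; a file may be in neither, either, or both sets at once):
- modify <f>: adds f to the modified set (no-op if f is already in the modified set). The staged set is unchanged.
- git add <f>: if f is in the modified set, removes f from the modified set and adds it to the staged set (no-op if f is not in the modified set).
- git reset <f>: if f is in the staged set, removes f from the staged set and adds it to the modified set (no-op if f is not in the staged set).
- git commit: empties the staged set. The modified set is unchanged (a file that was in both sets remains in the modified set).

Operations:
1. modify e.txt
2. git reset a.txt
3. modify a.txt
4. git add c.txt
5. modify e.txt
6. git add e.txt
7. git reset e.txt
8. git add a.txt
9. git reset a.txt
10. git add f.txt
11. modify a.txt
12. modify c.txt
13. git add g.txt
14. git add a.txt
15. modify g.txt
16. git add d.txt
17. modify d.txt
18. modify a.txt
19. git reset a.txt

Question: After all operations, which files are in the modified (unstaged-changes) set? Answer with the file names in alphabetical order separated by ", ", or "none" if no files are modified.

Answer: a.txt, c.txt, d.txt, e.txt, g.txt

Derivation:
After op 1 (modify e.txt): modified={e.txt} staged={none}
After op 2 (git reset a.txt): modified={e.txt} staged={none}
After op 3 (modify a.txt): modified={a.txt, e.txt} staged={none}
After op 4 (git add c.txt): modified={a.txt, e.txt} staged={none}
After op 5 (modify e.txt): modified={a.txt, e.txt} staged={none}
After op 6 (git add e.txt): modified={a.txt} staged={e.txt}
After op 7 (git reset e.txt): modified={a.txt, e.txt} staged={none}
After op 8 (git add a.txt): modified={e.txt} staged={a.txt}
After op 9 (git reset a.txt): modified={a.txt, e.txt} staged={none}
After op 10 (git add f.txt): modified={a.txt, e.txt} staged={none}
After op 11 (modify a.txt): modified={a.txt, e.txt} staged={none}
After op 12 (modify c.txt): modified={a.txt, c.txt, e.txt} staged={none}
After op 13 (git add g.txt): modified={a.txt, c.txt, e.txt} staged={none}
After op 14 (git add a.txt): modified={c.txt, e.txt} staged={a.txt}
After op 15 (modify g.txt): modified={c.txt, e.txt, g.txt} staged={a.txt}
After op 16 (git add d.txt): modified={c.txt, e.txt, g.txt} staged={a.txt}
After op 17 (modify d.txt): modified={c.txt, d.txt, e.txt, g.txt} staged={a.txt}
After op 18 (modify a.txt): modified={a.txt, c.txt, d.txt, e.txt, g.txt} staged={a.txt}
After op 19 (git reset a.txt): modified={a.txt, c.txt, d.txt, e.txt, g.txt} staged={none}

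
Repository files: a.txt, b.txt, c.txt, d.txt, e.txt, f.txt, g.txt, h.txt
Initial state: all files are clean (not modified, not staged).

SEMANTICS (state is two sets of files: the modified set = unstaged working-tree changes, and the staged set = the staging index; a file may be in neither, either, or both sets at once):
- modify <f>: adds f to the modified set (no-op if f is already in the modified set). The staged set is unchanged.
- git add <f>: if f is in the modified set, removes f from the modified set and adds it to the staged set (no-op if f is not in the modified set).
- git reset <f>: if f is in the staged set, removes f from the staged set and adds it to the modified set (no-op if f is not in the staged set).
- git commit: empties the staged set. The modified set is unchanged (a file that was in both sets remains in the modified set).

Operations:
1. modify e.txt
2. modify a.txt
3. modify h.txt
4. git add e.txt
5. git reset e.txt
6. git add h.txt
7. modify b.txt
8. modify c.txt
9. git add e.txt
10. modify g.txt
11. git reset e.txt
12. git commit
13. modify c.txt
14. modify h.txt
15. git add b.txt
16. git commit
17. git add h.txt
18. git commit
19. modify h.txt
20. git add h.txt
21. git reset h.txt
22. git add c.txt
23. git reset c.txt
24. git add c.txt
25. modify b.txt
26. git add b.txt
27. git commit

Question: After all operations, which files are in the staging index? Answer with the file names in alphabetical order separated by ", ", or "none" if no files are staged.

Answer: none

Derivation:
After op 1 (modify e.txt): modified={e.txt} staged={none}
After op 2 (modify a.txt): modified={a.txt, e.txt} staged={none}
After op 3 (modify h.txt): modified={a.txt, e.txt, h.txt} staged={none}
After op 4 (git add e.txt): modified={a.txt, h.txt} staged={e.txt}
After op 5 (git reset e.txt): modified={a.txt, e.txt, h.txt} staged={none}
After op 6 (git add h.txt): modified={a.txt, e.txt} staged={h.txt}
After op 7 (modify b.txt): modified={a.txt, b.txt, e.txt} staged={h.txt}
After op 8 (modify c.txt): modified={a.txt, b.txt, c.txt, e.txt} staged={h.txt}
After op 9 (git add e.txt): modified={a.txt, b.txt, c.txt} staged={e.txt, h.txt}
After op 10 (modify g.txt): modified={a.txt, b.txt, c.txt, g.txt} staged={e.txt, h.txt}
After op 11 (git reset e.txt): modified={a.txt, b.txt, c.txt, e.txt, g.txt} staged={h.txt}
After op 12 (git commit): modified={a.txt, b.txt, c.txt, e.txt, g.txt} staged={none}
After op 13 (modify c.txt): modified={a.txt, b.txt, c.txt, e.txt, g.txt} staged={none}
After op 14 (modify h.txt): modified={a.txt, b.txt, c.txt, e.txt, g.txt, h.txt} staged={none}
After op 15 (git add b.txt): modified={a.txt, c.txt, e.txt, g.txt, h.txt} staged={b.txt}
After op 16 (git commit): modified={a.txt, c.txt, e.txt, g.txt, h.txt} staged={none}
After op 17 (git add h.txt): modified={a.txt, c.txt, e.txt, g.txt} staged={h.txt}
After op 18 (git commit): modified={a.txt, c.txt, e.txt, g.txt} staged={none}
After op 19 (modify h.txt): modified={a.txt, c.txt, e.txt, g.txt, h.txt} staged={none}
After op 20 (git add h.txt): modified={a.txt, c.txt, e.txt, g.txt} staged={h.txt}
After op 21 (git reset h.txt): modified={a.txt, c.txt, e.txt, g.txt, h.txt} staged={none}
After op 22 (git add c.txt): modified={a.txt, e.txt, g.txt, h.txt} staged={c.txt}
After op 23 (git reset c.txt): modified={a.txt, c.txt, e.txt, g.txt, h.txt} staged={none}
After op 24 (git add c.txt): modified={a.txt, e.txt, g.txt, h.txt} staged={c.txt}
After op 25 (modify b.txt): modified={a.txt, b.txt, e.txt, g.txt, h.txt} staged={c.txt}
After op 26 (git add b.txt): modified={a.txt, e.txt, g.txt, h.txt} staged={b.txt, c.txt}
After op 27 (git commit): modified={a.txt, e.txt, g.txt, h.txt} staged={none}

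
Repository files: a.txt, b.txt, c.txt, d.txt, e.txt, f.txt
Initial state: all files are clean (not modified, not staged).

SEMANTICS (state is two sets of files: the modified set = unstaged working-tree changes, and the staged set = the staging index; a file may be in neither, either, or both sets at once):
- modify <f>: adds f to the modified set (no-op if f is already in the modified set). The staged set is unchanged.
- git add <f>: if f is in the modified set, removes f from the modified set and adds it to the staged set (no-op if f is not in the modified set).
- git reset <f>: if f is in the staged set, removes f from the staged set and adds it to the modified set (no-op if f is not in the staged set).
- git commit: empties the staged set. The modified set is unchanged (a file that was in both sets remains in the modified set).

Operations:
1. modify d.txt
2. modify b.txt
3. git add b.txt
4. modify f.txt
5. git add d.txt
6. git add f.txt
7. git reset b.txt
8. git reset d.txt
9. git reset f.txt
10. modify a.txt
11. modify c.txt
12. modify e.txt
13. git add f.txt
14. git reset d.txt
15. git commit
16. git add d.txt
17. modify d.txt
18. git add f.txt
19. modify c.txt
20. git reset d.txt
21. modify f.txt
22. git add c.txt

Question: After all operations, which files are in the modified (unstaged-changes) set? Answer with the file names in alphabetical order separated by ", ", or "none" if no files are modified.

Answer: a.txt, b.txt, d.txt, e.txt, f.txt

Derivation:
After op 1 (modify d.txt): modified={d.txt} staged={none}
After op 2 (modify b.txt): modified={b.txt, d.txt} staged={none}
After op 3 (git add b.txt): modified={d.txt} staged={b.txt}
After op 4 (modify f.txt): modified={d.txt, f.txt} staged={b.txt}
After op 5 (git add d.txt): modified={f.txt} staged={b.txt, d.txt}
After op 6 (git add f.txt): modified={none} staged={b.txt, d.txt, f.txt}
After op 7 (git reset b.txt): modified={b.txt} staged={d.txt, f.txt}
After op 8 (git reset d.txt): modified={b.txt, d.txt} staged={f.txt}
After op 9 (git reset f.txt): modified={b.txt, d.txt, f.txt} staged={none}
After op 10 (modify a.txt): modified={a.txt, b.txt, d.txt, f.txt} staged={none}
After op 11 (modify c.txt): modified={a.txt, b.txt, c.txt, d.txt, f.txt} staged={none}
After op 12 (modify e.txt): modified={a.txt, b.txt, c.txt, d.txt, e.txt, f.txt} staged={none}
After op 13 (git add f.txt): modified={a.txt, b.txt, c.txt, d.txt, e.txt} staged={f.txt}
After op 14 (git reset d.txt): modified={a.txt, b.txt, c.txt, d.txt, e.txt} staged={f.txt}
After op 15 (git commit): modified={a.txt, b.txt, c.txt, d.txt, e.txt} staged={none}
After op 16 (git add d.txt): modified={a.txt, b.txt, c.txt, e.txt} staged={d.txt}
After op 17 (modify d.txt): modified={a.txt, b.txt, c.txt, d.txt, e.txt} staged={d.txt}
After op 18 (git add f.txt): modified={a.txt, b.txt, c.txt, d.txt, e.txt} staged={d.txt}
After op 19 (modify c.txt): modified={a.txt, b.txt, c.txt, d.txt, e.txt} staged={d.txt}
After op 20 (git reset d.txt): modified={a.txt, b.txt, c.txt, d.txt, e.txt} staged={none}
After op 21 (modify f.txt): modified={a.txt, b.txt, c.txt, d.txt, e.txt, f.txt} staged={none}
After op 22 (git add c.txt): modified={a.txt, b.txt, d.txt, e.txt, f.txt} staged={c.txt}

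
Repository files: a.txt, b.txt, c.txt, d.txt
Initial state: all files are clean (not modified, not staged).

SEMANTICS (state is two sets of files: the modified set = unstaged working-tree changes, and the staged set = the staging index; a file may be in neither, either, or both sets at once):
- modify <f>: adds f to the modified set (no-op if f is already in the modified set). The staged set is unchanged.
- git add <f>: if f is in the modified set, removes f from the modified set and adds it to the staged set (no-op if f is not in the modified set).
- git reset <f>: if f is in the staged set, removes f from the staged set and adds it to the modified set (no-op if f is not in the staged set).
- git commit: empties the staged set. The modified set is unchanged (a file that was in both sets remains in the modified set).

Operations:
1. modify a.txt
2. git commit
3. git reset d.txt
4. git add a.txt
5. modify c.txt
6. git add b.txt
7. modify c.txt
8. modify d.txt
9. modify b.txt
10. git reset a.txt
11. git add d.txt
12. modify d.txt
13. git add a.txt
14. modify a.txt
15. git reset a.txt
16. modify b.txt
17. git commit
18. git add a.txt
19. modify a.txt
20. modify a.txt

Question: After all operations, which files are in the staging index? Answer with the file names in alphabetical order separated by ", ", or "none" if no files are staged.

Answer: a.txt

Derivation:
After op 1 (modify a.txt): modified={a.txt} staged={none}
After op 2 (git commit): modified={a.txt} staged={none}
After op 3 (git reset d.txt): modified={a.txt} staged={none}
After op 4 (git add a.txt): modified={none} staged={a.txt}
After op 5 (modify c.txt): modified={c.txt} staged={a.txt}
After op 6 (git add b.txt): modified={c.txt} staged={a.txt}
After op 7 (modify c.txt): modified={c.txt} staged={a.txt}
After op 8 (modify d.txt): modified={c.txt, d.txt} staged={a.txt}
After op 9 (modify b.txt): modified={b.txt, c.txt, d.txt} staged={a.txt}
After op 10 (git reset a.txt): modified={a.txt, b.txt, c.txt, d.txt} staged={none}
After op 11 (git add d.txt): modified={a.txt, b.txt, c.txt} staged={d.txt}
After op 12 (modify d.txt): modified={a.txt, b.txt, c.txt, d.txt} staged={d.txt}
After op 13 (git add a.txt): modified={b.txt, c.txt, d.txt} staged={a.txt, d.txt}
After op 14 (modify a.txt): modified={a.txt, b.txt, c.txt, d.txt} staged={a.txt, d.txt}
After op 15 (git reset a.txt): modified={a.txt, b.txt, c.txt, d.txt} staged={d.txt}
After op 16 (modify b.txt): modified={a.txt, b.txt, c.txt, d.txt} staged={d.txt}
After op 17 (git commit): modified={a.txt, b.txt, c.txt, d.txt} staged={none}
After op 18 (git add a.txt): modified={b.txt, c.txt, d.txt} staged={a.txt}
After op 19 (modify a.txt): modified={a.txt, b.txt, c.txt, d.txt} staged={a.txt}
After op 20 (modify a.txt): modified={a.txt, b.txt, c.txt, d.txt} staged={a.txt}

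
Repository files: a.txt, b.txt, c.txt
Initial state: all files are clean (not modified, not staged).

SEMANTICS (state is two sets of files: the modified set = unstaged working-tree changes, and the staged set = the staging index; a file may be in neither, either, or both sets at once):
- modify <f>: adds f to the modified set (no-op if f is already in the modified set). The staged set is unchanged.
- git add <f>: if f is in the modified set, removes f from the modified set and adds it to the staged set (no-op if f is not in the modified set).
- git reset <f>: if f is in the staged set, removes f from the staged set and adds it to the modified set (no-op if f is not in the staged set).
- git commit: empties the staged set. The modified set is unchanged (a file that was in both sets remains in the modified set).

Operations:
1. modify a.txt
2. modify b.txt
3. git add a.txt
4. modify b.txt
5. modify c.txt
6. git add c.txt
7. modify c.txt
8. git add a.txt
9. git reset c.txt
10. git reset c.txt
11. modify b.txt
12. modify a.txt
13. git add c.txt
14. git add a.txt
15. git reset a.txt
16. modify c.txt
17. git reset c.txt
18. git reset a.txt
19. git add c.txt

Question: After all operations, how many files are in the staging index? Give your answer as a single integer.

Answer: 1

Derivation:
After op 1 (modify a.txt): modified={a.txt} staged={none}
After op 2 (modify b.txt): modified={a.txt, b.txt} staged={none}
After op 3 (git add a.txt): modified={b.txt} staged={a.txt}
After op 4 (modify b.txt): modified={b.txt} staged={a.txt}
After op 5 (modify c.txt): modified={b.txt, c.txt} staged={a.txt}
After op 6 (git add c.txt): modified={b.txt} staged={a.txt, c.txt}
After op 7 (modify c.txt): modified={b.txt, c.txt} staged={a.txt, c.txt}
After op 8 (git add a.txt): modified={b.txt, c.txt} staged={a.txt, c.txt}
After op 9 (git reset c.txt): modified={b.txt, c.txt} staged={a.txt}
After op 10 (git reset c.txt): modified={b.txt, c.txt} staged={a.txt}
After op 11 (modify b.txt): modified={b.txt, c.txt} staged={a.txt}
After op 12 (modify a.txt): modified={a.txt, b.txt, c.txt} staged={a.txt}
After op 13 (git add c.txt): modified={a.txt, b.txt} staged={a.txt, c.txt}
After op 14 (git add a.txt): modified={b.txt} staged={a.txt, c.txt}
After op 15 (git reset a.txt): modified={a.txt, b.txt} staged={c.txt}
After op 16 (modify c.txt): modified={a.txt, b.txt, c.txt} staged={c.txt}
After op 17 (git reset c.txt): modified={a.txt, b.txt, c.txt} staged={none}
After op 18 (git reset a.txt): modified={a.txt, b.txt, c.txt} staged={none}
After op 19 (git add c.txt): modified={a.txt, b.txt} staged={c.txt}
Final staged set: {c.txt} -> count=1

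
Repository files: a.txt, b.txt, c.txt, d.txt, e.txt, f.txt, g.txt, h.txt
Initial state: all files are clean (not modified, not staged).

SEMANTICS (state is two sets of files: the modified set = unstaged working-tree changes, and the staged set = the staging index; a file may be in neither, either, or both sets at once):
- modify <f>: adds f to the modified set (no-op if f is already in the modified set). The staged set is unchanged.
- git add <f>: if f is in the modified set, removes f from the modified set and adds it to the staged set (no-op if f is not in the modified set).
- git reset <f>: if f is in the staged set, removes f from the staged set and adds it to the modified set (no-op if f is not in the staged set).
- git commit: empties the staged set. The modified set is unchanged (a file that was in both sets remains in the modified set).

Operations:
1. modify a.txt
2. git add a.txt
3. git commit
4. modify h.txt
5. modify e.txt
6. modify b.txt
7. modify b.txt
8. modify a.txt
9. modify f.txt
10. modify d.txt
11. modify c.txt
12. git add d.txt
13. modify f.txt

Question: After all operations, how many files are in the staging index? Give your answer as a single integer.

After op 1 (modify a.txt): modified={a.txt} staged={none}
After op 2 (git add a.txt): modified={none} staged={a.txt}
After op 3 (git commit): modified={none} staged={none}
After op 4 (modify h.txt): modified={h.txt} staged={none}
After op 5 (modify e.txt): modified={e.txt, h.txt} staged={none}
After op 6 (modify b.txt): modified={b.txt, e.txt, h.txt} staged={none}
After op 7 (modify b.txt): modified={b.txt, e.txt, h.txt} staged={none}
After op 8 (modify a.txt): modified={a.txt, b.txt, e.txt, h.txt} staged={none}
After op 9 (modify f.txt): modified={a.txt, b.txt, e.txt, f.txt, h.txt} staged={none}
After op 10 (modify d.txt): modified={a.txt, b.txt, d.txt, e.txt, f.txt, h.txt} staged={none}
After op 11 (modify c.txt): modified={a.txt, b.txt, c.txt, d.txt, e.txt, f.txt, h.txt} staged={none}
After op 12 (git add d.txt): modified={a.txt, b.txt, c.txt, e.txt, f.txt, h.txt} staged={d.txt}
After op 13 (modify f.txt): modified={a.txt, b.txt, c.txt, e.txt, f.txt, h.txt} staged={d.txt}
Final staged set: {d.txt} -> count=1

Answer: 1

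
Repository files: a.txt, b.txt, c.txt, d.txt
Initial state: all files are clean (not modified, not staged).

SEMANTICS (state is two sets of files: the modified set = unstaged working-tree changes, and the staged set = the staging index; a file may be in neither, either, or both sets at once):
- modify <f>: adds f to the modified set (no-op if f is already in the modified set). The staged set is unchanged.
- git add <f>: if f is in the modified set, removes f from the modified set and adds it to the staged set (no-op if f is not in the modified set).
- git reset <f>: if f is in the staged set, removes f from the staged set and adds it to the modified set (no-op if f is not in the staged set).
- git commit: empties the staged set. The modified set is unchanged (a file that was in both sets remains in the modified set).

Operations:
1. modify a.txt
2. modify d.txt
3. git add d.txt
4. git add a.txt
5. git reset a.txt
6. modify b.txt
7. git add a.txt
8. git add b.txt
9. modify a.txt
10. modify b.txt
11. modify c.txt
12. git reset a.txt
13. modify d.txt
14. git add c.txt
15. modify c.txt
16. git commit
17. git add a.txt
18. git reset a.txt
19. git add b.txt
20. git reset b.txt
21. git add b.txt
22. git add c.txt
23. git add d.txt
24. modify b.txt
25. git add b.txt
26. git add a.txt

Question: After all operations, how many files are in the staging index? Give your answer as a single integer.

After op 1 (modify a.txt): modified={a.txt} staged={none}
After op 2 (modify d.txt): modified={a.txt, d.txt} staged={none}
After op 3 (git add d.txt): modified={a.txt} staged={d.txt}
After op 4 (git add a.txt): modified={none} staged={a.txt, d.txt}
After op 5 (git reset a.txt): modified={a.txt} staged={d.txt}
After op 6 (modify b.txt): modified={a.txt, b.txt} staged={d.txt}
After op 7 (git add a.txt): modified={b.txt} staged={a.txt, d.txt}
After op 8 (git add b.txt): modified={none} staged={a.txt, b.txt, d.txt}
After op 9 (modify a.txt): modified={a.txt} staged={a.txt, b.txt, d.txt}
After op 10 (modify b.txt): modified={a.txt, b.txt} staged={a.txt, b.txt, d.txt}
After op 11 (modify c.txt): modified={a.txt, b.txt, c.txt} staged={a.txt, b.txt, d.txt}
After op 12 (git reset a.txt): modified={a.txt, b.txt, c.txt} staged={b.txt, d.txt}
After op 13 (modify d.txt): modified={a.txt, b.txt, c.txt, d.txt} staged={b.txt, d.txt}
After op 14 (git add c.txt): modified={a.txt, b.txt, d.txt} staged={b.txt, c.txt, d.txt}
After op 15 (modify c.txt): modified={a.txt, b.txt, c.txt, d.txt} staged={b.txt, c.txt, d.txt}
After op 16 (git commit): modified={a.txt, b.txt, c.txt, d.txt} staged={none}
After op 17 (git add a.txt): modified={b.txt, c.txt, d.txt} staged={a.txt}
After op 18 (git reset a.txt): modified={a.txt, b.txt, c.txt, d.txt} staged={none}
After op 19 (git add b.txt): modified={a.txt, c.txt, d.txt} staged={b.txt}
After op 20 (git reset b.txt): modified={a.txt, b.txt, c.txt, d.txt} staged={none}
After op 21 (git add b.txt): modified={a.txt, c.txt, d.txt} staged={b.txt}
After op 22 (git add c.txt): modified={a.txt, d.txt} staged={b.txt, c.txt}
After op 23 (git add d.txt): modified={a.txt} staged={b.txt, c.txt, d.txt}
After op 24 (modify b.txt): modified={a.txt, b.txt} staged={b.txt, c.txt, d.txt}
After op 25 (git add b.txt): modified={a.txt} staged={b.txt, c.txt, d.txt}
After op 26 (git add a.txt): modified={none} staged={a.txt, b.txt, c.txt, d.txt}
Final staged set: {a.txt, b.txt, c.txt, d.txt} -> count=4

Answer: 4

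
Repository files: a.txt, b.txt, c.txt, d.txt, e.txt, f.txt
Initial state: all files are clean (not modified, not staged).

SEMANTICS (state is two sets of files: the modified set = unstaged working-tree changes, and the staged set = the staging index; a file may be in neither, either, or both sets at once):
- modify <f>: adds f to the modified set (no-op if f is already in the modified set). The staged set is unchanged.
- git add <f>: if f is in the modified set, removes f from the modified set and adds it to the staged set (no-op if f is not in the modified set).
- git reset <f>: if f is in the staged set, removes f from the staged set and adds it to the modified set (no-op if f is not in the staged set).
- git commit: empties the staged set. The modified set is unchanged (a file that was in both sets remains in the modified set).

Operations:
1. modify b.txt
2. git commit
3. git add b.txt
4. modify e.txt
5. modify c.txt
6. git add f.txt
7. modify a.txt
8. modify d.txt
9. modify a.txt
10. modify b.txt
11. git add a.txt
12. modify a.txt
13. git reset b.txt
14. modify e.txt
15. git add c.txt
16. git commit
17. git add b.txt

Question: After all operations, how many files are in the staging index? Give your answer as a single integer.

Answer: 1

Derivation:
After op 1 (modify b.txt): modified={b.txt} staged={none}
After op 2 (git commit): modified={b.txt} staged={none}
After op 3 (git add b.txt): modified={none} staged={b.txt}
After op 4 (modify e.txt): modified={e.txt} staged={b.txt}
After op 5 (modify c.txt): modified={c.txt, e.txt} staged={b.txt}
After op 6 (git add f.txt): modified={c.txt, e.txt} staged={b.txt}
After op 7 (modify a.txt): modified={a.txt, c.txt, e.txt} staged={b.txt}
After op 8 (modify d.txt): modified={a.txt, c.txt, d.txt, e.txt} staged={b.txt}
After op 9 (modify a.txt): modified={a.txt, c.txt, d.txt, e.txt} staged={b.txt}
After op 10 (modify b.txt): modified={a.txt, b.txt, c.txt, d.txt, e.txt} staged={b.txt}
After op 11 (git add a.txt): modified={b.txt, c.txt, d.txt, e.txt} staged={a.txt, b.txt}
After op 12 (modify a.txt): modified={a.txt, b.txt, c.txt, d.txt, e.txt} staged={a.txt, b.txt}
After op 13 (git reset b.txt): modified={a.txt, b.txt, c.txt, d.txt, e.txt} staged={a.txt}
After op 14 (modify e.txt): modified={a.txt, b.txt, c.txt, d.txt, e.txt} staged={a.txt}
After op 15 (git add c.txt): modified={a.txt, b.txt, d.txt, e.txt} staged={a.txt, c.txt}
After op 16 (git commit): modified={a.txt, b.txt, d.txt, e.txt} staged={none}
After op 17 (git add b.txt): modified={a.txt, d.txt, e.txt} staged={b.txt}
Final staged set: {b.txt} -> count=1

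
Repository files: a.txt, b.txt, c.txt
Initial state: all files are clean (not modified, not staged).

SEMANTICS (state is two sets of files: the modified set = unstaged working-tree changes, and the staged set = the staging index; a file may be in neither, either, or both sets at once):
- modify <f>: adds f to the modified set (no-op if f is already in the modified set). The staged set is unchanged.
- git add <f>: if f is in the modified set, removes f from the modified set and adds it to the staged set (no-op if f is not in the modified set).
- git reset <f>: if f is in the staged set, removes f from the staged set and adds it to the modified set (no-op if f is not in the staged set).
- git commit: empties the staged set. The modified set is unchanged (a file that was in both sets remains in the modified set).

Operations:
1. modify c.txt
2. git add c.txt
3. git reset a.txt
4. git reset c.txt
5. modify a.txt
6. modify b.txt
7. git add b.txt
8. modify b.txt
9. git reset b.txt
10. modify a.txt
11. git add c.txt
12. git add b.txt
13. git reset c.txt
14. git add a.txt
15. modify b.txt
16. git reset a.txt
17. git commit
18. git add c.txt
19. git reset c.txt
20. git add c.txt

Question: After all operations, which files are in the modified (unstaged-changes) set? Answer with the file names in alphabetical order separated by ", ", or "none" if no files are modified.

After op 1 (modify c.txt): modified={c.txt} staged={none}
After op 2 (git add c.txt): modified={none} staged={c.txt}
After op 3 (git reset a.txt): modified={none} staged={c.txt}
After op 4 (git reset c.txt): modified={c.txt} staged={none}
After op 5 (modify a.txt): modified={a.txt, c.txt} staged={none}
After op 6 (modify b.txt): modified={a.txt, b.txt, c.txt} staged={none}
After op 7 (git add b.txt): modified={a.txt, c.txt} staged={b.txt}
After op 8 (modify b.txt): modified={a.txt, b.txt, c.txt} staged={b.txt}
After op 9 (git reset b.txt): modified={a.txt, b.txt, c.txt} staged={none}
After op 10 (modify a.txt): modified={a.txt, b.txt, c.txt} staged={none}
After op 11 (git add c.txt): modified={a.txt, b.txt} staged={c.txt}
After op 12 (git add b.txt): modified={a.txt} staged={b.txt, c.txt}
After op 13 (git reset c.txt): modified={a.txt, c.txt} staged={b.txt}
After op 14 (git add a.txt): modified={c.txt} staged={a.txt, b.txt}
After op 15 (modify b.txt): modified={b.txt, c.txt} staged={a.txt, b.txt}
After op 16 (git reset a.txt): modified={a.txt, b.txt, c.txt} staged={b.txt}
After op 17 (git commit): modified={a.txt, b.txt, c.txt} staged={none}
After op 18 (git add c.txt): modified={a.txt, b.txt} staged={c.txt}
After op 19 (git reset c.txt): modified={a.txt, b.txt, c.txt} staged={none}
After op 20 (git add c.txt): modified={a.txt, b.txt} staged={c.txt}

Answer: a.txt, b.txt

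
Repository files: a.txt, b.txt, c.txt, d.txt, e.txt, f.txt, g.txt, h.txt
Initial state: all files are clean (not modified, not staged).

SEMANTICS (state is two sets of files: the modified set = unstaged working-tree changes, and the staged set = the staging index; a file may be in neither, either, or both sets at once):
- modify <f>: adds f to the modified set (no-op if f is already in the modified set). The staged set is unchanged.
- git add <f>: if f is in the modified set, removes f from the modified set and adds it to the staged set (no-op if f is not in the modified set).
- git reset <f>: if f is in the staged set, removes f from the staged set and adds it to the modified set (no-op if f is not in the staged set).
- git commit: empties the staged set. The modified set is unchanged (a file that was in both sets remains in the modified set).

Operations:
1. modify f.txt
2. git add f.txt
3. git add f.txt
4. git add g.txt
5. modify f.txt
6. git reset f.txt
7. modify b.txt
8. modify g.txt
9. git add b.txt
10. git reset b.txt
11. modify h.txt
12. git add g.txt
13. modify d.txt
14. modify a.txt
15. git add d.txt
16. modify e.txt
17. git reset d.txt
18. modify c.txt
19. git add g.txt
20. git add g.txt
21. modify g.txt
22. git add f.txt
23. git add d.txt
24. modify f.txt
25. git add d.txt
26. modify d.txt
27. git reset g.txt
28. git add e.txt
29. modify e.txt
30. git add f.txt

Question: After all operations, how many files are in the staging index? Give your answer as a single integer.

After op 1 (modify f.txt): modified={f.txt} staged={none}
After op 2 (git add f.txt): modified={none} staged={f.txt}
After op 3 (git add f.txt): modified={none} staged={f.txt}
After op 4 (git add g.txt): modified={none} staged={f.txt}
After op 5 (modify f.txt): modified={f.txt} staged={f.txt}
After op 6 (git reset f.txt): modified={f.txt} staged={none}
After op 7 (modify b.txt): modified={b.txt, f.txt} staged={none}
After op 8 (modify g.txt): modified={b.txt, f.txt, g.txt} staged={none}
After op 9 (git add b.txt): modified={f.txt, g.txt} staged={b.txt}
After op 10 (git reset b.txt): modified={b.txt, f.txt, g.txt} staged={none}
After op 11 (modify h.txt): modified={b.txt, f.txt, g.txt, h.txt} staged={none}
After op 12 (git add g.txt): modified={b.txt, f.txt, h.txt} staged={g.txt}
After op 13 (modify d.txt): modified={b.txt, d.txt, f.txt, h.txt} staged={g.txt}
After op 14 (modify a.txt): modified={a.txt, b.txt, d.txt, f.txt, h.txt} staged={g.txt}
After op 15 (git add d.txt): modified={a.txt, b.txt, f.txt, h.txt} staged={d.txt, g.txt}
After op 16 (modify e.txt): modified={a.txt, b.txt, e.txt, f.txt, h.txt} staged={d.txt, g.txt}
After op 17 (git reset d.txt): modified={a.txt, b.txt, d.txt, e.txt, f.txt, h.txt} staged={g.txt}
After op 18 (modify c.txt): modified={a.txt, b.txt, c.txt, d.txt, e.txt, f.txt, h.txt} staged={g.txt}
After op 19 (git add g.txt): modified={a.txt, b.txt, c.txt, d.txt, e.txt, f.txt, h.txt} staged={g.txt}
After op 20 (git add g.txt): modified={a.txt, b.txt, c.txt, d.txt, e.txt, f.txt, h.txt} staged={g.txt}
After op 21 (modify g.txt): modified={a.txt, b.txt, c.txt, d.txt, e.txt, f.txt, g.txt, h.txt} staged={g.txt}
After op 22 (git add f.txt): modified={a.txt, b.txt, c.txt, d.txt, e.txt, g.txt, h.txt} staged={f.txt, g.txt}
After op 23 (git add d.txt): modified={a.txt, b.txt, c.txt, e.txt, g.txt, h.txt} staged={d.txt, f.txt, g.txt}
After op 24 (modify f.txt): modified={a.txt, b.txt, c.txt, e.txt, f.txt, g.txt, h.txt} staged={d.txt, f.txt, g.txt}
After op 25 (git add d.txt): modified={a.txt, b.txt, c.txt, e.txt, f.txt, g.txt, h.txt} staged={d.txt, f.txt, g.txt}
After op 26 (modify d.txt): modified={a.txt, b.txt, c.txt, d.txt, e.txt, f.txt, g.txt, h.txt} staged={d.txt, f.txt, g.txt}
After op 27 (git reset g.txt): modified={a.txt, b.txt, c.txt, d.txt, e.txt, f.txt, g.txt, h.txt} staged={d.txt, f.txt}
After op 28 (git add e.txt): modified={a.txt, b.txt, c.txt, d.txt, f.txt, g.txt, h.txt} staged={d.txt, e.txt, f.txt}
After op 29 (modify e.txt): modified={a.txt, b.txt, c.txt, d.txt, e.txt, f.txt, g.txt, h.txt} staged={d.txt, e.txt, f.txt}
After op 30 (git add f.txt): modified={a.txt, b.txt, c.txt, d.txt, e.txt, g.txt, h.txt} staged={d.txt, e.txt, f.txt}
Final staged set: {d.txt, e.txt, f.txt} -> count=3

Answer: 3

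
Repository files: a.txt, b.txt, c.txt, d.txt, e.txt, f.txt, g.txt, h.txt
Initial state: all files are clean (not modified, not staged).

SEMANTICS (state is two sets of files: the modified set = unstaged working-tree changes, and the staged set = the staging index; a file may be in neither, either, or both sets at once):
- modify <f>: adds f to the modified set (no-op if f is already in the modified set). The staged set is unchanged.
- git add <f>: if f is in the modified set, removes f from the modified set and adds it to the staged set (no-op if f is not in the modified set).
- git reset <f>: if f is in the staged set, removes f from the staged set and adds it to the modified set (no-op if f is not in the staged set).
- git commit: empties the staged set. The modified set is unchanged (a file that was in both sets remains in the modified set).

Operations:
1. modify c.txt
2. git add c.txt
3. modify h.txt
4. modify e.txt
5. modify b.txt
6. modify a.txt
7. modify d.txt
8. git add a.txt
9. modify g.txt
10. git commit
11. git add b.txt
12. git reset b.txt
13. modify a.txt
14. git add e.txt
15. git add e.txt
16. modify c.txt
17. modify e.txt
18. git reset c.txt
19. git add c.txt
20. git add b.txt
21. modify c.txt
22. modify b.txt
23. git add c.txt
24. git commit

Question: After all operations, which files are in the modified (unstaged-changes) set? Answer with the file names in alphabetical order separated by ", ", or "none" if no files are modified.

Answer: a.txt, b.txt, d.txt, e.txt, g.txt, h.txt

Derivation:
After op 1 (modify c.txt): modified={c.txt} staged={none}
After op 2 (git add c.txt): modified={none} staged={c.txt}
After op 3 (modify h.txt): modified={h.txt} staged={c.txt}
After op 4 (modify e.txt): modified={e.txt, h.txt} staged={c.txt}
After op 5 (modify b.txt): modified={b.txt, e.txt, h.txt} staged={c.txt}
After op 6 (modify a.txt): modified={a.txt, b.txt, e.txt, h.txt} staged={c.txt}
After op 7 (modify d.txt): modified={a.txt, b.txt, d.txt, e.txt, h.txt} staged={c.txt}
After op 8 (git add a.txt): modified={b.txt, d.txt, e.txt, h.txt} staged={a.txt, c.txt}
After op 9 (modify g.txt): modified={b.txt, d.txt, e.txt, g.txt, h.txt} staged={a.txt, c.txt}
After op 10 (git commit): modified={b.txt, d.txt, e.txt, g.txt, h.txt} staged={none}
After op 11 (git add b.txt): modified={d.txt, e.txt, g.txt, h.txt} staged={b.txt}
After op 12 (git reset b.txt): modified={b.txt, d.txt, e.txt, g.txt, h.txt} staged={none}
After op 13 (modify a.txt): modified={a.txt, b.txt, d.txt, e.txt, g.txt, h.txt} staged={none}
After op 14 (git add e.txt): modified={a.txt, b.txt, d.txt, g.txt, h.txt} staged={e.txt}
After op 15 (git add e.txt): modified={a.txt, b.txt, d.txt, g.txt, h.txt} staged={e.txt}
After op 16 (modify c.txt): modified={a.txt, b.txt, c.txt, d.txt, g.txt, h.txt} staged={e.txt}
After op 17 (modify e.txt): modified={a.txt, b.txt, c.txt, d.txt, e.txt, g.txt, h.txt} staged={e.txt}
After op 18 (git reset c.txt): modified={a.txt, b.txt, c.txt, d.txt, e.txt, g.txt, h.txt} staged={e.txt}
After op 19 (git add c.txt): modified={a.txt, b.txt, d.txt, e.txt, g.txt, h.txt} staged={c.txt, e.txt}
After op 20 (git add b.txt): modified={a.txt, d.txt, e.txt, g.txt, h.txt} staged={b.txt, c.txt, e.txt}
After op 21 (modify c.txt): modified={a.txt, c.txt, d.txt, e.txt, g.txt, h.txt} staged={b.txt, c.txt, e.txt}
After op 22 (modify b.txt): modified={a.txt, b.txt, c.txt, d.txt, e.txt, g.txt, h.txt} staged={b.txt, c.txt, e.txt}
After op 23 (git add c.txt): modified={a.txt, b.txt, d.txt, e.txt, g.txt, h.txt} staged={b.txt, c.txt, e.txt}
After op 24 (git commit): modified={a.txt, b.txt, d.txt, e.txt, g.txt, h.txt} staged={none}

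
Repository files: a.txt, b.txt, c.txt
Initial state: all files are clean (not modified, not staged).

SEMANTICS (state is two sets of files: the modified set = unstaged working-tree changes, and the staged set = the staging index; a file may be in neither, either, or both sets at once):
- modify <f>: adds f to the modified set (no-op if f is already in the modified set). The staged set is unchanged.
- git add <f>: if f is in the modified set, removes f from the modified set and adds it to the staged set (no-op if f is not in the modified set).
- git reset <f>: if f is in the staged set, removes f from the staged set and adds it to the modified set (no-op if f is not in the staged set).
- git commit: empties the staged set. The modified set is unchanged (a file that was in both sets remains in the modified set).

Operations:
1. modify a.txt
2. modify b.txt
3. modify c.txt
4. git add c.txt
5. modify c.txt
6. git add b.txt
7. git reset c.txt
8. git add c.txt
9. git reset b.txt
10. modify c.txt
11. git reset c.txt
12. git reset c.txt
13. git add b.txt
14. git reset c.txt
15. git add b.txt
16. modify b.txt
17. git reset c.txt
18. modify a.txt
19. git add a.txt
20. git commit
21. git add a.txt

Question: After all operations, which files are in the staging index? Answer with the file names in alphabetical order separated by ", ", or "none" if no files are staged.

After op 1 (modify a.txt): modified={a.txt} staged={none}
After op 2 (modify b.txt): modified={a.txt, b.txt} staged={none}
After op 3 (modify c.txt): modified={a.txt, b.txt, c.txt} staged={none}
After op 4 (git add c.txt): modified={a.txt, b.txt} staged={c.txt}
After op 5 (modify c.txt): modified={a.txt, b.txt, c.txt} staged={c.txt}
After op 6 (git add b.txt): modified={a.txt, c.txt} staged={b.txt, c.txt}
After op 7 (git reset c.txt): modified={a.txt, c.txt} staged={b.txt}
After op 8 (git add c.txt): modified={a.txt} staged={b.txt, c.txt}
After op 9 (git reset b.txt): modified={a.txt, b.txt} staged={c.txt}
After op 10 (modify c.txt): modified={a.txt, b.txt, c.txt} staged={c.txt}
After op 11 (git reset c.txt): modified={a.txt, b.txt, c.txt} staged={none}
After op 12 (git reset c.txt): modified={a.txt, b.txt, c.txt} staged={none}
After op 13 (git add b.txt): modified={a.txt, c.txt} staged={b.txt}
After op 14 (git reset c.txt): modified={a.txt, c.txt} staged={b.txt}
After op 15 (git add b.txt): modified={a.txt, c.txt} staged={b.txt}
After op 16 (modify b.txt): modified={a.txt, b.txt, c.txt} staged={b.txt}
After op 17 (git reset c.txt): modified={a.txt, b.txt, c.txt} staged={b.txt}
After op 18 (modify a.txt): modified={a.txt, b.txt, c.txt} staged={b.txt}
After op 19 (git add a.txt): modified={b.txt, c.txt} staged={a.txt, b.txt}
After op 20 (git commit): modified={b.txt, c.txt} staged={none}
After op 21 (git add a.txt): modified={b.txt, c.txt} staged={none}

Answer: none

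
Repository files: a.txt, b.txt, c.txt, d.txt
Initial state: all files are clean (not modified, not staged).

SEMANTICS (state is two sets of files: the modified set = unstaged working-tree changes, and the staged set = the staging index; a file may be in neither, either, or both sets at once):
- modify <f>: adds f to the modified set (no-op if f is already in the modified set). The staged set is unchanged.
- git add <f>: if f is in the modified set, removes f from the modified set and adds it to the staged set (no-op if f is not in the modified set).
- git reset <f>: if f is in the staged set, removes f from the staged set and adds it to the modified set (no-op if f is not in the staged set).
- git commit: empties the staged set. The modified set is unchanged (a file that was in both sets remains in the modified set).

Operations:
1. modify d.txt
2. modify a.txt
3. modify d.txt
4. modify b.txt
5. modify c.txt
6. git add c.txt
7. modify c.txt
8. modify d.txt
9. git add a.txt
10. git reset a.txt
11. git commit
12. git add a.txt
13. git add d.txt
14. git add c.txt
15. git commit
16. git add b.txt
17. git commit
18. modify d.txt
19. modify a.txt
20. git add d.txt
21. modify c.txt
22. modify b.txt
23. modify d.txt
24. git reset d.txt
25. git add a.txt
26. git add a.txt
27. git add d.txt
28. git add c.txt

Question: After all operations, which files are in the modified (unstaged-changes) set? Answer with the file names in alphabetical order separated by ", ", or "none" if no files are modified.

Answer: b.txt

Derivation:
After op 1 (modify d.txt): modified={d.txt} staged={none}
After op 2 (modify a.txt): modified={a.txt, d.txt} staged={none}
After op 3 (modify d.txt): modified={a.txt, d.txt} staged={none}
After op 4 (modify b.txt): modified={a.txt, b.txt, d.txt} staged={none}
After op 5 (modify c.txt): modified={a.txt, b.txt, c.txt, d.txt} staged={none}
After op 6 (git add c.txt): modified={a.txt, b.txt, d.txt} staged={c.txt}
After op 7 (modify c.txt): modified={a.txt, b.txt, c.txt, d.txt} staged={c.txt}
After op 8 (modify d.txt): modified={a.txt, b.txt, c.txt, d.txt} staged={c.txt}
After op 9 (git add a.txt): modified={b.txt, c.txt, d.txt} staged={a.txt, c.txt}
After op 10 (git reset a.txt): modified={a.txt, b.txt, c.txt, d.txt} staged={c.txt}
After op 11 (git commit): modified={a.txt, b.txt, c.txt, d.txt} staged={none}
After op 12 (git add a.txt): modified={b.txt, c.txt, d.txt} staged={a.txt}
After op 13 (git add d.txt): modified={b.txt, c.txt} staged={a.txt, d.txt}
After op 14 (git add c.txt): modified={b.txt} staged={a.txt, c.txt, d.txt}
After op 15 (git commit): modified={b.txt} staged={none}
After op 16 (git add b.txt): modified={none} staged={b.txt}
After op 17 (git commit): modified={none} staged={none}
After op 18 (modify d.txt): modified={d.txt} staged={none}
After op 19 (modify a.txt): modified={a.txt, d.txt} staged={none}
After op 20 (git add d.txt): modified={a.txt} staged={d.txt}
After op 21 (modify c.txt): modified={a.txt, c.txt} staged={d.txt}
After op 22 (modify b.txt): modified={a.txt, b.txt, c.txt} staged={d.txt}
After op 23 (modify d.txt): modified={a.txt, b.txt, c.txt, d.txt} staged={d.txt}
After op 24 (git reset d.txt): modified={a.txt, b.txt, c.txt, d.txt} staged={none}
After op 25 (git add a.txt): modified={b.txt, c.txt, d.txt} staged={a.txt}
After op 26 (git add a.txt): modified={b.txt, c.txt, d.txt} staged={a.txt}
After op 27 (git add d.txt): modified={b.txt, c.txt} staged={a.txt, d.txt}
After op 28 (git add c.txt): modified={b.txt} staged={a.txt, c.txt, d.txt}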